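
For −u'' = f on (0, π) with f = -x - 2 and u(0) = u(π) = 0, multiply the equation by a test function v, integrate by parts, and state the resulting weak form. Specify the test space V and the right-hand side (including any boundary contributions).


V = H^1_0(0, π) (so v(0) = v(π) = 0); weak form: ∫_0^π u'v' dx = ∫_0^π (-x - 2) v dx for all v ∈ V.

Multiply both sides by a test function v and integrate from 0 to π:
  ∫_0^π −u''(x) v(x) dx = ∫_0^π f(x) v(x) dx.
Integrate the LHS by parts once:
  ∫_0^π −u'' v dx = −[u'(x) v(x)]_0^π + ∫_0^π u'(x) v'(x) dx.
Thus ∫_0^π u'(x) v'(x) dx = ∫_0^π f(x) v(x) dx + [u'(x) v(x)]_0^π.
Choose V so that boundary terms are either known or forced to vanish.
u is Dirichlet: u(0) = u(π) = 0. Let V = H^1_0(0, π); then v(0) = v(π) = 0, and [u' v]_0^π = 0.
Weak formulation: find u (satisfying any essential BC) such that ∫_0^π u'(x) v'(x) dx = ∫_0^π f v dx for all v ∈ V.
Substituting f(x) = -x - 2, the right-hand side is ∫_0^π (-x - 2) v dx.


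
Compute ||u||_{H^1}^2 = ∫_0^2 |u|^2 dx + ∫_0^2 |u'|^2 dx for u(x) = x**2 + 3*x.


||u||_{H^1}^2 = 1606/15

The H^1 norm (squared) on an interval (0, L) is
  ||u||_{H^1}^2 = ∫_0^L u(x)^2 dx + ∫_0^L u'(x)^2 dx.
Compute u'(x) = 2*x + 3.
Then u(x)^2 = x**4 + 6*x**3 + 9*x**2 and u'(x)^2 = 4*x**2 + 12*x + 9.
Integrate each monomial from 0 to 2 using ∫_0^2 c·x^n dx = c·2^(n+1)/(n+1):
  ∫_0^2 u(x)^2 dx = ∫_0^2 (x^4 + 6*x^3 + 9*x^2) dx. Term by term:
    ∫_0^2 x^4 dx = 32/5;  ∫_0^2 6*x^3 dx = 24;  ∫_0^2 9*x^2 dx = 24.
  Sum: 32/5 + 24 + 24 = 272/5.
  ∫_0^2 u'(x)^2 dx = ∫_0^2 (4*x^2 + 12*x + 9) dx. Term by term:
    ∫_0^2 4*x^2 dx = 32/3;  ∫_0^2 12*x dx = 24;  ∫_0^2 9 dx = 18.
  Sum: 32/3 + 24 + 18 = 158/3.
Adding: ||u||_{H^1}^2 = 272/5 + 158/3 = 1606/15.


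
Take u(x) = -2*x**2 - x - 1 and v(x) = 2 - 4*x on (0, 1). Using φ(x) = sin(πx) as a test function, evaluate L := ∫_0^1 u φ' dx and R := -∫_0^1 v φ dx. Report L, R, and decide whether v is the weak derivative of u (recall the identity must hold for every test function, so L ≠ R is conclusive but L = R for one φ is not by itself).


LHS = 6/π, RHS = 0. No, v is not the weak derivative of u.

u(x) = -2*x**2 - x - 1, classical derivative u'(x) = -4*x - 1.
φ(x) = sin(πx), so φ'(x) = π*cos(π*x).
Note φ(0) = φ(1) = 0, so the boundary term u·φ vanishes.
LHS = ∫_0^1 u(x) φ'(x) dx = ∫_0^1 (-2*π*x^2*cos(π*x) - π*x*cos(π*x) - π*cos(π*x)) dx. Term by term:
  ∫_0^1 -π*cos(π*x) dx = 0;  ∫_0^1 -π*x*cos(π*x) dx = 2/π;  ∫_0^1 -2*π*x^2*cos(π*x) dx = 4/π.
Sum: 0 + 2/π + 4/π = 6/π.
So LHS = 6/π.
∫_0^1 v(x) φ(x) dx = ∫_0^1 (-4*x*sin(π*x) + 2*sin(π*x)) dx. Term by term:
  ∫_0^1 2*sin(π*x) dx = 4/π;  ∫_0^1 -4*x*sin(π*x) dx = -4/π.
Sum: 4/π − 4/π = 0.
So RHS = -∫_0^1 v(x) φ(x) dx = 0.
LHS − RHS = 6/π ≠ 0, so the identity fails.
(For a valid weak derivative the identity must hold for EVERY test function, in particular this one. The failure shows v is NOT the weak derivative of u.)
Correct weak derivative would be u'(x) = -4*x - 1.


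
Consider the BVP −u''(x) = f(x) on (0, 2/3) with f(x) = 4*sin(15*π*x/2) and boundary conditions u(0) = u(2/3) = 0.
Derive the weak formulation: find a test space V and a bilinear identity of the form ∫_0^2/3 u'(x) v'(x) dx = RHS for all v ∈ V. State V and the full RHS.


V = H^1_0(0, 2/3) (so v(0) = v(2/3) = 0); weak form: ∫_0^2/3 u'v' dx = ∫_0^2/3 (4*sin(15*π*x/2)) v dx for all v ∈ V.

Multiply both sides by a test function v and integrate from 0 to 2/3:
  ∫_0^2/3 −u''(x) v(x) dx = ∫_0^2/3 f(x) v(x) dx.
Integrate the LHS by parts once:
  ∫_0^2/3 −u'' v dx = −[u'(x) v(x)]_0^2/3 + ∫_0^2/3 u'(x) v'(x) dx.
Thus ∫_0^2/3 u'(x) v'(x) dx = ∫_0^2/3 f(x) v(x) dx + [u'(x) v(x)]_0^2/3.
Choose V so that boundary terms are either known or forced to vanish.
u is Dirichlet: u(0) = u(2/3) = 0. Let V = H^1_0(0, 2/3); then v(0) = v(2/3) = 0, and [u' v]_0^2/3 = 0.
Weak formulation: find u (satisfying any essential BC) such that ∫_0^2/3 u'(x) v'(x) dx = ∫_0^2/3 f v dx for all v ∈ V.
Substituting f(x) = 4*sin(15*π*x/2), the right-hand side is ∫_0^2/3 (4*sin(15*π*x/2)) v dx.


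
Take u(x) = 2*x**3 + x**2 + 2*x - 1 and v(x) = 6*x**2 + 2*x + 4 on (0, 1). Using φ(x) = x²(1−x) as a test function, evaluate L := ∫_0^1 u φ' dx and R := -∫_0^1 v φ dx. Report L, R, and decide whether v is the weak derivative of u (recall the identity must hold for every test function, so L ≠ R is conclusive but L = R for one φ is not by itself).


LHS = -7/15, RHS = -19/30. No, v is not the weak derivative of u.

u(x) = 2*x**3 + x**2 + 2*x - 1, classical derivative u'(x) = 6*x**2 + 2*x + 2.
φ(x) = x²(1−x), so φ'(x) = x*(2 - 3*x).
Note φ(0) = φ(1) = 0, so the boundary term u·φ vanishes.
LHS = ∫_0^1 u(x) φ'(x) dx = ∫_0^1 (-6*x^5 + x^4 - 4*x^3 + 7*x^2 - 2*x) dx. Term by term:
  ∫_0^1 -6*x^5 dx = -1;  ∫_0^1 x^4 dx = 1/5;  ∫_0^1 -4*x^3 dx = -1;
  ∫_0^1 7*x^2 dx = 7/3;  ∫_0^1 -2*x dx = -1.
Sum: -1 + 1/5 − 1 + 7/3 − 1 = -7/15.
So LHS = -7/15.
∫_0^1 v(x) φ(x) dx = ∫_0^1 (-6*x^5 + 4*x^4 - 2*x^3 + 4*x^2) dx. Term by term:
  ∫_0^1 -6*x^5 dx = -1;  ∫_0^1 4*x^4 dx = 4/5;  ∫_0^1 -2*x^3 dx = -1/2;
  ∫_0^1 4*x^2 dx = 4/3.
Sum: -1 + 4/5 − 1/2 + 4/3 = 19/30.
So RHS = -∫_0^1 v(x) φ(x) dx = -19/30.
LHS − RHS = 1/6 ≠ 0, so the identity fails.
(For a valid weak derivative the identity must hold for EVERY test function, in particular this one. The failure shows v is NOT the weak derivative of u.)
Correct weak derivative would be u'(x) = 6*x**2 + 2*x + 2.


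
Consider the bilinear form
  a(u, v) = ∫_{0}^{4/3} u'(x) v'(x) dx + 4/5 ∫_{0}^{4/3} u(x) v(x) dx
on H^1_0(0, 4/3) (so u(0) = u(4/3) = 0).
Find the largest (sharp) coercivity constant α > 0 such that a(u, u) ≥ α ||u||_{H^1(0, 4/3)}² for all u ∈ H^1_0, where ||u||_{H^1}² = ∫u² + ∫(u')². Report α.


α = (64 + 45*π^2)/(5*(16 + 9*π^2))

Coercivity of a(·,·) on H^1_0(0, 4/3) means a(u, u) ≥ α ||u||_{H^1}² for every u ∈ H^1_0.
The interval has length L = 4/3, and Poincaré/coercivity depend only on L. Here a(u, u) = ∫(u')² + (4/5)·∫u².
Here 0 < c = 4/5 < 1. The condition a(u,u) ≥ α||u||_{H^1}² reads (1−α)∫(u')² ≥ (α−c)∫u². Any admissible α is ≤ 1 (rapidly oscillating u have ∫u²/∫(u')² → 0), and α = 1 would force 0 ≥ (1−c)∫u², impossible since c < 1; so 1−α > 0. By the sharp Poincaré inequality on H^1_0 of an interval of length L, ∫(u')² ≥ (π/L)²∫u² with equality for the first sine mode sin(π(x−x₀)/L) (x₀ the left endpoint), so the inequality holds for all u iff (1−α)(π/L)² ≥ α − c, i.e. α ≤ ((π/L)² + c)/((π/L)² + 1) = (1 + c(L/π)²)/(1 + (L/π)²). With (π/L)² = 9*π^2/16 and c = 4/5, the largest admissible constant is α = ((π/L)² + c)/((π/L)² + 1).
Simplifying, α = (64 + 45*π^2)/(5*(16 + 9*π^2)).


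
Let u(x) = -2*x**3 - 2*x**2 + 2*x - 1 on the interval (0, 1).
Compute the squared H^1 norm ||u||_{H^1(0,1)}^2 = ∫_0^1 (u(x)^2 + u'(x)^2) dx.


||u||_{H^1}^2 = 1502/105

The H^1 norm (squared) on an interval (0, L) is
  ||u||_{H^1}^2 = ∫_0^L u(x)^2 dx + ∫_0^L u'(x)^2 dx.
Compute u'(x) = -6*x**2 - 4*x + 2.
Then u(x)^2 = 4*x**6 + 8*x**5 - 4*x**4 - 4*x**3 + 8*x**2 - 4*x + 1 and u'(x)^2 = 36*x**4 + 48*x**3 - 8*x**2 - 16*x + 4.
Integrate each monomial from 0 to 1 using ∫_0^1 c·x^n dx = c·1^(n+1)/(n+1):
  ∫_0^1 u(x)^2 dx = ∫_0^1 (4*x^6 + 8*x^5 - 4*x^4 - 4*x^3 + 8*x^2 - 4*x + 1) dx. Term by term:
    ∫_0^1 4*x^6 dx = 4/7;  ∫_0^1 8*x^5 dx = 4/3;  ∫_0^1 -4*x^4 dx = -4/5;
    ∫_0^1 -4*x^3 dx = -1;  ∫_0^1 8*x^2 dx = 8/3;  ∫_0^1 -4*x dx = -2;
    ∫_0^1 1 dx = 1.
  Sum: 4/7 + 4/3 − 4/5 − 1 + 8/3 − 2 + 1 = 62/35.
  ∫_0^1 u'(x)^2 dx = ∫_0^1 (36*x^4 + 48*x^3 - 8*x^2 - 16*x + 4) dx. Term by term:
    ∫_0^1 36*x^4 dx = 36/5;  ∫_0^1 48*x^3 dx = 12;  ∫_0^1 -8*x^2 dx = -8/3;
    ∫_0^1 -16*x dx = -8;  ∫_0^1 4 dx = 4.
  Sum: 36/5 + 12 − 8/3 − 8 + 4 = 188/15.
Adding: ||u||_{H^1}^2 = 62/35 + 188/15 = 1502/105.


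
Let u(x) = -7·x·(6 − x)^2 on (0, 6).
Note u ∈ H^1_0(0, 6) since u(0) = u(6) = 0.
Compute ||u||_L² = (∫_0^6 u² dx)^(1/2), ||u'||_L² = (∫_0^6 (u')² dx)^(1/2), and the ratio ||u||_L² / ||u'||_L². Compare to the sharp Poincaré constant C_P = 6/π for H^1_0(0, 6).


||u||_L² / ||u'||_L² = 3*sqrt(14)/7 < C_P = 6/π.

u(x) = -7·x·(6 − x)^2, so u'(x) = 21*(2 - x)*(x - 6).
u(x) = -7·x·(6 − x)^2 vanishes at x = 0 and x = 6, so u ∈ H^1_0(0, 6). Differentiate via the product rule and integrate the resulting polynomials term by term.
  ∫_0^6 u² dx = ∫_0^6 (49*x^6 - 1176*x^5 + 10584*x^4 - 42336*x^3 + 63504*x^2) dx. Term by term:
    ∫_0^6 49*x^6 dx = 1959552;  ∫_0^6 -1176*x^5 dx = -9144576;  ∫_0^6 10584*x^4 dx = 82301184/5;
    ∫_0^6 -42336*x^3 dx = -13716864;  ∫_0^6 63504*x^2 dx = 4572288.
  Sum: 1959552 − 9144576 + 82301184/5 − 13716864 + 4572288 = 653184/5.
  ∫_0^6 (u')² dx = ∫_0^6 (441*x^4 - 7056*x^3 + 38808*x^2 - 84672*x + 63504) dx. Term by term:
    ∫_0^6 441*x^4 dx = 3429216/5;  ∫_0^6 -7056*x^3 dx = -2286144;  ∫_0^6 38808*x^2 dx = 2794176;
    ∫_0^6 -84672*x dx = -1524096;  ∫_0^6 63504 dx = 381024.
  Sum: 3429216/5 − 2286144 + 2794176 − 1524096 + 381024 = 254016/5.
∫_0^6 u² dx = 653184/5, so ||u||_L² = 216*sqrt(70)/5.
∫_0^6 (u')² dx = 254016/5, so ||u'||_L² = 504*sqrt(5)/5.
Ratio ||u||_L² / ||u'||_L² = 3*sqrt(14)/7.
Sharp Poincaré constant on H^1_0(0, 6) is C_P = L/π = 6/π, achieved by sin(π/6·x).
A polynomial bump cannot attain the sharp Poincaré constant (only the first sine eigenfunction does), so the ratio is strictly less than C_P, consistent with ||u||_L² ≤ C_P ||u'||_L².


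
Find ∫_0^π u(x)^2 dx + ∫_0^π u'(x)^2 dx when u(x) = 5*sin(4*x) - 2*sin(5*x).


||u||_{H^1(0,π)}^2 = 529*π/2

u'(x) = 20*cos(4*x) - 10*cos(5*x).
Expand u² and (u')² and integrate term by term on (0, π), using: for integers n ≥ 1, ∫_0^π sin²(nx) dx = ∫_0^π cos²(nx) dx = π/2; for n ≠ n', ∫_0^π sin(nx)sin(n'x) dx = ∫_0^π cos(nx)cos(n'x) dx = 0; and by product-to-sum, ∫_0^π sin(nx)cos(n'x) dx = ½∫_0^π [sin((n+n')x) + sin((n−n')x)] dx, which is 0 when n+n' is even and 2n/(n²−n'²) when n+n' is odd (it need not vanish on (0, π)).
  u² squared terms: (-2)²·∫sin(5x)² dx = 4·π/2 = 2*π;  (5)²·∫sin(4x)² dx = 25·π/2 = 25*π/2.
  u² cross terms: 2·(-2)·(5)·∫sin(5x)·sin(4x) dx = -20·(0) = 0.
  So ∫_0^π u² dx = 2*π + 25*π/2 + 0 = 29*π/2.
  (u')² squared terms: (-10)²·∫cos(5x)² dx = 100·π/2 = 50*π;  (20)²·∫cos(4x)² dx = 400·π/2 = 200*π.
  (u')² cross terms: 2·(-10)·(20)·∫cos(5x)·cos(4x) dx = -400·(0) = 0.
  So ∫_0^π (u')² dx = 50*π + 200*π + 0 = 250*π.
||u||_{H^1}^2 = (29*π/2) + (250*π) = 529*π/2.


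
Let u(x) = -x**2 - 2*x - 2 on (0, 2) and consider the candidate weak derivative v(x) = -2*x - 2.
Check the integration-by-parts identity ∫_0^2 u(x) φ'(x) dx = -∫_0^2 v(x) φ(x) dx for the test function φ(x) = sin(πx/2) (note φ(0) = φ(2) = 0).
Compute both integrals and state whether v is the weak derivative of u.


LHS = 16/π, RHS = 16/π. Yes, v = u' weakly.

u(x) = -x**2 - 2*x - 2, classical derivative u'(x) = -2*x - 2.
φ(x) = sin(πx/2), so φ'(x) = π*cos(π*x/2)/2.
Note φ(0) = φ(2) = 0, so the boundary term u·φ vanishes.
LHS = ∫_0^2 u(x) φ'(x) dx = ∫_0^2 (-π*x^2*cos(π*x/2)/2 - π*x*cos(π*x/2) - π*cos(π*x/2)) dx. Term by term:
  ∫_0^2 -π*cos(π*x/2) dx = 0;  ∫_0^2 -π*x*cos(π*x/2) dx = 8/π;  ∫_0^2 -π*x^2*cos(π*x/2)/2 dx = 8/π.
Sum: 0 + 8/π + 8/π = 16/π.
So LHS = 16/π.
∫_0^2 v(x) φ(x) dx = ∫_0^2 (-2*x*sin(π*x/2) - 2*sin(π*x/2)) dx. Term by term:
  ∫_0^2 -2*sin(π*x/2) dx = -8/π;  ∫_0^2 -2*x*sin(π*x/2) dx = -8/π.
Sum: -8/π − 8/π = -16/π.
So RHS = -∫_0^2 v(x) φ(x) dx = 16/π.
LHS = RHS, so the identity holds for this test φ.
Moreover u is smooth here and v(x) = u'(x) = -2*x - 2 pointwise, so the identity holds for every test function. Hence v is the weak derivative of u.


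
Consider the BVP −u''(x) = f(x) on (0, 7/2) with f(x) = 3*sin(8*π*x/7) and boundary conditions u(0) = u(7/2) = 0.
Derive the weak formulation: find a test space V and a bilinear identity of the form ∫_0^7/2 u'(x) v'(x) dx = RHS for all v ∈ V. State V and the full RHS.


V = H^1_0(0, 7/2) (so v(0) = v(7/2) = 0); weak form: ∫_0^7/2 u'v' dx = ∫_0^7/2 (3*sin(8*π*x/7)) v dx for all v ∈ V.

Multiply both sides by a test function v and integrate from 0 to 7/2:
  ∫_0^7/2 −u''(x) v(x) dx = ∫_0^7/2 f(x) v(x) dx.
Integrate the LHS by parts once:
  ∫_0^7/2 −u'' v dx = −[u'(x) v(x)]_0^7/2 + ∫_0^7/2 u'(x) v'(x) dx.
Thus ∫_0^7/2 u'(x) v'(x) dx = ∫_0^7/2 f(x) v(x) dx + [u'(x) v(x)]_0^7/2.
Choose V so that boundary terms are either known or forced to vanish.
u is Dirichlet: u(0) = u(7/2) = 0. Let V = H^1_0(0, 7/2); then v(0) = v(7/2) = 0, and [u' v]_0^7/2 = 0.
Weak formulation: find u (satisfying any essential BC) such that ∫_0^7/2 u'(x) v'(x) dx = ∫_0^7/2 f v dx for all v ∈ V.
Substituting f(x) = 3*sin(8*π*x/7), the right-hand side is ∫_0^7/2 (3*sin(8*π*x/7)) v dx.


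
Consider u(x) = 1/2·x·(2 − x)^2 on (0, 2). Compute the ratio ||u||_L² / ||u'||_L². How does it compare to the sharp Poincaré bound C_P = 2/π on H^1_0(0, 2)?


||u||_L² / ||u'||_L² = sqrt(14)/7 < C_P = 2/π.

u(x) = 1/2·x·(2 − x)^2, so u'(x) = (x/2 - 1)*(3*x - 2).
u(x) = 1/2·x·(2 − x)^2 vanishes at x = 0 and x = 2, so u ∈ H^1_0(0, 2). Differentiate via the product rule and integrate the resulting polynomials term by term.
  ∫_0^2 u² dx = ∫_0^2 (x^6/4 - 2*x^5 + 6*x^4 - 8*x^3 + 4*x^2) dx. Term by term:
    ∫_0^2 x^6/4 dx = 32/7;  ∫_0^2 -2*x^5 dx = -64/3;  ∫_0^2 6*x^4 dx = 192/5;
    ∫_0^2 -8*x^3 dx = -32;  ∫_0^2 4*x^2 dx = 32/3.
  Sum: 32/7 − 64/3 + 192/5 − 32 + 32/3 = 32/105.
  ∫_0^2 (u')² dx = ∫_0^2 (9*x^4/4 - 12*x^3 + 22*x^2 - 16*x + 4) dx. Term by term:
    ∫_0^2 9*x^4/4 dx = 72/5;  ∫_0^2 -12*x^3 dx = -48;  ∫_0^2 22*x^2 dx = 176/3;
    ∫_0^2 -16*x dx = -32;  ∫_0^2 4 dx = 8.
  Sum: 72/5 − 48 + 176/3 − 32 + 8 = 16/15.
∫_0^2 u² dx = 32/105, so ||u||_L² = 4*sqrt(210)/105.
∫_0^2 (u')² dx = 16/15, so ||u'||_L² = 4*sqrt(15)/15.
Ratio ||u||_L² / ||u'||_L² = sqrt(14)/7.
Sharp Poincaré constant on H^1_0(0, 2) is C_P = L/π = 2/π, achieved by sin(π/2·x).
A polynomial bump cannot attain the sharp Poincaré constant (only the first sine eigenfunction does), so the ratio is strictly less than C_P, consistent with ||u||_L² ≤ C_P ||u'||_L².


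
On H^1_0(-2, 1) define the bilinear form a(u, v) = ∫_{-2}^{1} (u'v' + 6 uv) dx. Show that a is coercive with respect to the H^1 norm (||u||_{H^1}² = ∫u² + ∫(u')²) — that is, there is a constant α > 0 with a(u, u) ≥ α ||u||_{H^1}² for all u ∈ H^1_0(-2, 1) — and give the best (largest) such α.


α = 1

Coercivity of a(·,·) on H^1_0(-2, 1) means a(u, u) ≥ α ||u||_{H^1}² for every u ∈ H^1_0.
The interval has length L = 3, and Poincaré/coercivity depend only on L. Here a(u, u) = ∫(u')² + (6)·∫u².
Here c = 6 ≥ 1, so a(u,u) = ∫(u')² + c∫u² ≥ ∫(u')² + ∫u² = ||u||_{H^1}², i.e. α = 1 works. No larger α is possible: a(u,u) ≥ α||u||_{H^1}² means (1−α)∫(u')² ≥ (α−c)∫u², and for the modes u_n = sin(nπ(x−x₀)/L) (x₀ the left endpoint) one has ∫u_n²/∫(u_n')² = (L/(nπ))² → 0, so a(u_n,u_n)/||u_n||_{H^1}² → 1. Hence the optimal constant is α = 1.
Therefore α = 1.


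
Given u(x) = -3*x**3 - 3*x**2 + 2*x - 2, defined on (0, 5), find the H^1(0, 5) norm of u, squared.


||u||_{H^1}^2 = 4478315/21

The H^1 norm (squared) on an interval (0, L) is
  ||u||_{H^1}^2 = ∫_0^L u(x)^2 dx + ∫_0^L u'(x)^2 dx.
Compute u'(x) = -9*x**2 - 6*x + 2.
Then u(x)^2 = 9*x**6 + 18*x**5 - 3*x**4 + 16*x**2 - 8*x + 4 and u'(x)^2 = 81*x**4 + 108*x**3 - 24*x + 4.
Integrate each monomial from 0 to 5 using ∫_0^5 c·x^n dx = c·5^(n+1)/(n+1):
  ∫_0^5 u(x)^2 dx = ∫_0^5 (9*x^6 + 18*x^5 - 3*x^4 + 16*x^2 - 8*x + 4) dx. Term by term:
    ∫_0^5 9*x^6 dx = 703125/7;  ∫_0^5 18*x^5 dx = 46875;  ∫_0^5 -3*x^4 dx = -1875;
    ∫_0^5 16*x^2 dx = 2000/3;  ∫_0^5 -8*x dx = -100;  ∫_0^5 4 dx = 20.
  Sum: 703125/7 + 46875 − 1875 + 2000/3 − 100 + 20 = 3066695/21.
  ∫_0^5 u'(x)^2 dx = ∫_0^5 (81*x^4 + 108*x^3 - 24*x + 4) dx. Term by term:
    ∫_0^5 81*x^4 dx = 50625;  ∫_0^5 108*x^3 dx = 16875;  ∫_0^5 -24*x dx = -300;
    ∫_0^5 4 dx = 20.
  Sum: 50625 + 16875 − 300 + 20 = 67220.
Adding: ||u||_{H^1}^2 = 3066695/21 + 67220 = 4478315/21.


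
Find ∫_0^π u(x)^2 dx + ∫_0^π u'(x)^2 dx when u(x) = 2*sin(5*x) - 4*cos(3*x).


||u||_{H^1(0,π)}^2 = 132*π

u'(x) = 12*sin(3*x) + 10*cos(5*x).
Expand u² and (u')² and integrate term by term on (0, π), using: for integers n ≥ 1, ∫_0^π sin²(nx) dx = ∫_0^π cos²(nx) dx = π/2; for n ≠ n', ∫_0^π sin(nx)sin(n'x) dx = ∫_0^π cos(nx)cos(n'x) dx = 0; and by product-to-sum, ∫_0^π sin(nx)cos(n'x) dx = ½∫_0^π [sin((n+n')x) + sin((n−n')x)] dx, which is 0 when n+n' is even and 2n/(n²−n'²) when n+n' is odd (it need not vanish on (0, π)).
  u² squared terms: (-4)²·∫cos(3x)² dx = 16·π/2 = 8*π;  (2)²·∫sin(5x)² dx = 4·π/2 = 2*π.
  u² cross terms: 2·(-4)·(2)·∫cos(3x)·sin(5x) dx = -16·(0) = 0.
  So ∫_0^π u² dx = 8*π + 2*π + 0 = 10*π.
  (u')² squared terms: (10)²·∫cos(5x)² dx = 100·π/2 = 50*π;  (12)²·∫sin(3x)² dx = 144·π/2 = 72*π.
  (u')² cross terms: 2·(10)·(12)·∫cos(5x)·sin(3x) dx = 240·(0) = 0.
  So ∫_0^π (u')² dx = 50*π + 72*π + 0 = 122*π.
||u||_{H^1}^2 = (10*π) + (122*π) = 132*π.


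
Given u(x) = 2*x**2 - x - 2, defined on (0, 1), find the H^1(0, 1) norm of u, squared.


||u||_{H^1}^2 = 29/5

The H^1 norm (squared) on an interval (0, L) is
  ||u||_{H^1}^2 = ∫_0^L u(x)^2 dx + ∫_0^L u'(x)^2 dx.
Compute u'(x) = 4*x - 1.
Then u(x)^2 = 4*x**4 - 4*x**3 - 7*x**2 + 4*x + 4 and u'(x)^2 = 16*x**2 - 8*x + 1.
Integrate each monomial from 0 to 1 using ∫_0^1 c·x^n dx = c·1^(n+1)/(n+1):
  ∫_0^1 u(x)^2 dx = ∫_0^1 (4*x^4 - 4*x^3 - 7*x^2 + 4*x + 4) dx. Term by term:
    ∫_0^1 4*x^4 dx = 4/5;  ∫_0^1 -4*x^3 dx = -1;  ∫_0^1 -7*x^2 dx = -7/3;
    ∫_0^1 4*x dx = 2;  ∫_0^1 4 dx = 4.
  Sum: 4/5 − 1 − 7/3 + 2 + 4 = 52/15.
  ∫_0^1 u'(x)^2 dx = ∫_0^1 (16*x^2 - 8*x + 1) dx. Term by term:
    ∫_0^1 16*x^2 dx = 16/3;  ∫_0^1 -8*x dx = -4;  ∫_0^1 1 dx = 1.
  Sum: 16/3 − 4 + 1 = 7/3.
Adding: ||u||_{H^1}^2 = 52/15 + 7/3 = 29/5.


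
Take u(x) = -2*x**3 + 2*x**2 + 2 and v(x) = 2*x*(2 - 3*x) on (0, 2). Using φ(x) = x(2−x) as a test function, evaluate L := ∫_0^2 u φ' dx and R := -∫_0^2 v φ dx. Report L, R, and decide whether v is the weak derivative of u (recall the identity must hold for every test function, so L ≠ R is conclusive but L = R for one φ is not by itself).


LHS = 64/15, RHS = 64/15. Yes, v = u' weakly.

u(x) = -2*x**3 + 2*x**2 + 2, classical derivative u'(x) = -6*x**2 + 4*x.
φ(x) = x(2−x), so φ'(x) = 2 - 2*x.
Note φ(0) = φ(2) = 0, so the boundary term u·φ vanishes.
LHS = ∫_0^2 u(x) φ'(x) dx = ∫_0^2 (4*x^4 - 8*x^3 + 4*x^2 - 4*x + 4) dx. Term by term:
  ∫_0^2 4*x^4 dx = 128/5;  ∫_0^2 -8*x^3 dx = -32;  ∫_0^2 4*x^2 dx = 32/3;
  ∫_0^2 -4*x dx = -8;  ∫_0^2 4 dx = 8.
Sum: 128/5 − 32 + 32/3 − 8 + 8 = 64/15.
So LHS = 64/15.
∫_0^2 v(x) φ(x) dx = ∫_0^2 (6*x^4 - 16*x^3 + 8*x^2) dx. Term by term:
  ∫_0^2 6*x^4 dx = 192/5;  ∫_0^2 -16*x^3 dx = -64;  ∫_0^2 8*x^2 dx = 64/3.
Sum: 192/5 − 64 + 64/3 = -64/15.
So RHS = -∫_0^2 v(x) φ(x) dx = 64/15.
LHS = RHS, so the identity holds for this test φ.
Moreover u is smooth here and v(x) = u'(x) = -6*x**2 + 4*x pointwise, so the identity holds for every test function. Hence v is the weak derivative of u.


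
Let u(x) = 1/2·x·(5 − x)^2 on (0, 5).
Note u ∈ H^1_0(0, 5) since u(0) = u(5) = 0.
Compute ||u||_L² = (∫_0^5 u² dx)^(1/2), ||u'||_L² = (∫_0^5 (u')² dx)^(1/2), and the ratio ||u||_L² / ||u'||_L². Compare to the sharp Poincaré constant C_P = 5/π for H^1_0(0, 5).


||u||_L² / ||u'||_L² = 5*sqrt(14)/14 < C_P = 5/π.

u(x) = 1/2·x·(5 − x)^2, so u'(x) = (x - 5)*(3*x - 5)/2.
u(x) = 1/2·x·(5 − x)^2 vanishes at x = 0 and x = 5, so u ∈ H^1_0(0, 5). Differentiate via the product rule and integrate the resulting polynomials term by term.
  ∫_0^5 u² dx = ∫_0^5 (x^6/4 - 5*x^5 + 75*x^4/2 - 125*x^3 + 625*x^2/4) dx. Term by term:
    ∫_0^5 x^6/4 dx = 78125/28;  ∫_0^5 -5*x^5 dx = -78125/6;  ∫_0^5 75*x^4/2 dx = 46875/2;
    ∫_0^5 -125*x^3 dx = -78125/4;  ∫_0^5 625*x^2/4 dx = 78125/12.
  Sum: 78125/28 − 78125/6 + 46875/2 − 78125/4 + 78125/12 = 15625/84.
  ∫_0^5 (u')² dx = ∫_0^5 (9*x^4/4 - 30*x^3 + 275*x^2/2 - 250*x + 625/4) dx. Term by term:
    ∫_0^5 9*x^4/4 dx = 5625/4;  ∫_0^5 -30*x^3 dx = -9375/2;  ∫_0^5 275*x^2/2 dx = 34375/6;
    ∫_0^5 -250*x dx = -3125;  ∫_0^5 625/4 dx = 3125/4.
  Sum: 5625/4 − 9375/2 + 34375/6 − 3125 + 3125/4 = 625/6.
∫_0^5 u² dx = 15625/84, so ||u||_L² = 125*sqrt(21)/42.
∫_0^5 (u')² dx = 625/6, so ||u'||_L² = 25*sqrt(6)/6.
Ratio ||u||_L² / ||u'||_L² = 5*sqrt(14)/14.
Sharp Poincaré constant on H^1_0(0, 5) is C_P = L/π = 5/π, achieved by sin(π/5·x).
A polynomial bump cannot attain the sharp Poincaré constant (only the first sine eigenfunction does), so the ratio is strictly less than C_P, consistent with ||u||_L² ≤ C_P ||u'||_L².


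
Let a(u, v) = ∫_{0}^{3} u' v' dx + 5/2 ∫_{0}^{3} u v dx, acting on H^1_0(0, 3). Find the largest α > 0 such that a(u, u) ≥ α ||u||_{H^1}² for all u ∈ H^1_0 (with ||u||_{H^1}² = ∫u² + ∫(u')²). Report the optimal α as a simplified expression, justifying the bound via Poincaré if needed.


α = 1

Coercivity of a(·,·) on H^1_0(0, 3) means a(u, u) ≥ α ||u||_{H^1}² for every u ∈ H^1_0.
The interval has length L = 3, and Poincaré/coercivity depend only on L. Here a(u, u) = ∫(u')² + (5/2)·∫u².
Here c = 5/2 ≥ 1, so a(u,u) = ∫(u')² + c∫u² ≥ ∫(u')² + ∫u² = ||u||_{H^1}², i.e. α = 1 works. No larger α is possible: a(u,u) ≥ α||u||_{H^1}² means (1−α)∫(u')² ≥ (α−c)∫u², and for the modes u_n = sin(nπ(x−x₀)/L) (x₀ the left endpoint) one has ∫u_n²/∫(u_n')² = (L/(nπ))² → 0, so a(u_n,u_n)/||u_n||_{H^1}² → 1. Hence the optimal constant is α = 1.
Therefore α = 1.


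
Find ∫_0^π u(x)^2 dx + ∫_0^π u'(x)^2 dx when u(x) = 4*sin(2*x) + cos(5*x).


||u||_{H^1(0,π)}^2 = -832/21 + 53*π

u'(x) = -5*sin(5*x) + 8*cos(2*x).
Expand u² and (u')² and integrate term by term on (0, π), using: for integers n ≥ 1, ∫_0^π sin²(nx) dx = ∫_0^π cos²(nx) dx = π/2; for n ≠ n', ∫_0^π sin(nx)sin(n'x) dx = ∫_0^π cos(nx)cos(n'x) dx = 0; and by product-to-sum, ∫_0^π sin(nx)cos(n'x) dx = ½∫_0^π [sin((n+n')x) + sin((n−n')x)] dx, which is 0 when n+n' is even and 2n/(n²−n'²) when n+n' is odd (it need not vanish on (0, π)).
  u² squared terms: (4)²·∫sin(2x)² dx = 16·π/2 = 8*π;  (1)²·∫cos(5x)² dx = 1·π/2 = π/2.
  u² cross terms: 2·(4)·(1)·∫sin(2x)·cos(5x) dx = 8·(-4/21) = -32/21.
  So ∫_0^π u² dx = 8*π + π/2 − 32/21 = -32/21 + 17*π/2.
  (u')² squared terms: (-5)²·∫sin(5x)² dx = 25·π/2 = 25*π/2;  (8)²·∫cos(2x)² dx = 64·π/2 = 32*π.
  (u')² cross terms: 2·(-5)·(8)·∫sin(5x)·cos(2x) dx = -80·(10/21) = -800/21.
  So ∫_0^π (u')² dx = 25*π/2 + 32*π − 800/21 = -800/21 + 89*π/2.
||u||_{H^1}^2 = (-32/21 + 17*π/2) + (-800/21 + 89*π/2) = -832/21 + 53*π.


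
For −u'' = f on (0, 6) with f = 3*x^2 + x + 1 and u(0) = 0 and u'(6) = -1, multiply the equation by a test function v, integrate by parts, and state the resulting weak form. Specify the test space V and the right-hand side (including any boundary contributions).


V = {v ∈ H^1(0, 6) : v(0) = 0} (test functions vanish at x = 0 where u is specified); weak form: ∫_0^6 u'v' dx = ∫_0^6 (3*x^2 + x + 1) v dx − v(6) for all v ∈ V.

Multiply both sides by a test function v and integrate from 0 to 6:
  ∫_0^6 −u''(x) v(x) dx = ∫_0^6 f(x) v(x) dx.
Integrate the LHS by parts once:
  ∫_0^6 −u'' v dx = −[u'(x) v(x)]_0^6 + ∫_0^6 u'(x) v'(x) dx.
Thus ∫_0^6 u'(x) v'(x) dx = ∫_0^6 f(x) v(x) dx + [u'(x) v(x)]_0^6.
Choose V so that boundary terms are either known or forced to vanish.
Mixed BC: u(0) = 0 (Dirichlet) and u'(6) = -1 (Neumann). Define V = {v ∈ H^1(0, 6) : v(0) = 0}. Then [u' v]_0^6 = u'(6)·v(6) − u'(0)·0 = − v(6).
Weak formulation: find u (satisfying any essential BC) such that ∫_0^6 u'(x) v'(x) dx = ∫_0^6 f v dx − v(6) for all v ∈ V (Dirichlet at 0 absorbed into V; Neumann datum at x = 6 contributes the boundary term).
Substituting f(x) = 3*x^2 + x + 1, the right-hand side is ∫_0^6 (3*x^2 + x + 1) v dx − v(6).


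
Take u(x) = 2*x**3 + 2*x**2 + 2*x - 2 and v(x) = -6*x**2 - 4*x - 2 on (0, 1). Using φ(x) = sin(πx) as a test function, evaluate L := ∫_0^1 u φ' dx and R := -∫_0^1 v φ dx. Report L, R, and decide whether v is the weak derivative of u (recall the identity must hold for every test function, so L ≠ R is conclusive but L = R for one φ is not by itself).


LHS = -14/π + 24/π^3, RHS = -24/π^3 + 14/π. No, v is not the weak derivative of u.

u(x) = 2*x**3 + 2*x**2 + 2*x - 2, classical derivative u'(x) = 6*x**2 + 4*x + 2.
φ(x) = sin(πx), so φ'(x) = π*cos(π*x).
Note φ(0) = φ(1) = 0, so the boundary term u·φ vanishes.
LHS = ∫_0^1 u(x) φ'(x) dx = ∫_0^1 (2*π*x^3*cos(π*x) + 2*π*x^2*cos(π*x) + 2*π*x*cos(π*x) - 2*π*cos(π*x)) dx. Term by term:
  ∫_0^1 -2*π*cos(π*x) dx = 0;  ∫_0^1 2*π*x*cos(π*x) dx = -4/π;  ∫_0^1 2*π*x^2*cos(π*x) dx = -4/π;
  ∫_0^1 2*π*x^3*cos(π*x) dx = -6/π + 24/π^3.
Sum: 0 − 4/π − 4/π + -6/π + 24/π^3 = -14/π + 24/π^3.
So LHS = -14/π + 24/π^3.
∫_0^1 v(x) φ(x) dx = ∫_0^1 (-6*x^2*sin(π*x) - 4*x*sin(π*x) - 2*sin(π*x)) dx. Term by term:
  ∫_0^1 -2*sin(π*x) dx = -4/π;  ∫_0^1 -6*x^2*sin(π*x) dx = -6/π + 24/π^3;  ∫_0^1 -4*x*sin(π*x) dx = -4/π.
Sum: -4/π + -6/π + 24/π^3 − 4/π = -14/π + 24/π^3.
So RHS = -∫_0^1 v(x) φ(x) dx = -24/π^3 + 14/π.
LHS − RHS = -28/π + 48/π^3 ≠ 0, so the identity fails.
(For a valid weak derivative the identity must hold for EVERY test function, in particular this one. The failure shows v is NOT the weak derivative of u.)
Correct weak derivative would be u'(x) = 6*x**2 + 4*x + 2.


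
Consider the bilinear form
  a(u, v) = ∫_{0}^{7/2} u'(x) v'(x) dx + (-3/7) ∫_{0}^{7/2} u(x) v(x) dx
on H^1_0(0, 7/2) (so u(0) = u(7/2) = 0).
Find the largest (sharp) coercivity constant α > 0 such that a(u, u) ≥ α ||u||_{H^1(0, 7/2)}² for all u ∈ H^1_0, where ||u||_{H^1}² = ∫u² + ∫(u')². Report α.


α = (-21 + 4*π^2)/(4*π^2 + 49)

Coercivity of a(·,·) on H^1_0(0, 7/2) means a(u, u) ≥ α ||u||_{H^1}² for every u ∈ H^1_0.
The interval has length L = 7/2, and Poincaré/coercivity depend only on L. Here a(u, u) = ∫(u')² + (-3/7)·∫u².
Here c = -3/7 < 0 with |c| < (π/L)² = 4*π^2/49, so coercivity still holds. The condition a(u,u) ≥ α||u||_{H^1}² reads (1−α)∫(u')² ≥ (α−c)∫u². Any admissible α is ≤ 1 (rapidly oscillating u have ∫u²/∫(u')² → 0), and α = 1 would force 0 ≥ (1−c)∫u², impossible since c < 1; so 1−α > 0. By the sharp Poincaré inequality on H^1_0 of an interval of length L, ∫(u')² ≥ (π/L)²∫u² with equality for the first sine mode sin(π(x−x₀)/L) (x₀ the left endpoint), so the inequality holds for all u iff (1−α)(π/L)² ≥ α − c, i.e. α ≤ ((π/L)² + c)/((π/L)² + 1) = (1 + c(L/π)²)/(1 + (L/π)²). (Direct route, valid since c ≤ 0: Poincaré gives c∫u² ≥ c(L/π)²∫(u')², so a(u,u) ≥ (1 + c(L/π)²)∫(u')², while ||u||_{H^1}² ≤ (1 + (L/π)²)∫(u')²; dividing yields the same α.) With (π/L)² = 4*π^2/49 and c = -3/7, the largest admissible constant is α = ((π/L)² + c)/((π/L)² + 1).
Simplifying, α = (-21 + 4*π^2)/(4*π^2 + 49).


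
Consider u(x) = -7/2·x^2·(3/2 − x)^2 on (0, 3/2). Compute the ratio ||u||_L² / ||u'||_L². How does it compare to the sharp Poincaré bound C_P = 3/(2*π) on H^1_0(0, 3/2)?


||u||_L² / ||u'||_L² = sqrt(3)/4 < C_P = 3/(2*π).

u(x) = -7/2·x^2·(3/2 − x)^2, so u'(x) = 7*x*(-8*x^2 + 18*x - 9)/4.
u(x) = -7/2·x^2·(3/2 − x)^2 vanishes at x = 0 and x = 3/2, so u ∈ H^1_0(0, 3/2). Differentiate via the product rule and integrate the resulting polynomials term by term.
  ∫_0^3/2 u² dx = ∫_0^3/2 (49*x^8/4 - 147*x^7/2 + 1323*x^6/8 - 1323*x^5/8 + 3969*x^4/64) dx. Term by term:
    ∫_0^3/2 49*x^8/4 dx = 107163/2048;  ∫_0^3/2 -147*x^7/2 dx = -964467/4096;  ∫_0^3/2 1323*x^6/8 dx = 413343/1024;
    ∫_0^3/2 -1323*x^5/8 dx = -321489/1024;  ∫_0^3/2 3969*x^4/64 dx = 964467/10240.
  Sum: 107163/2048 − 964467/4096 + 413343/1024 − 321489/1024 + 964467/10240 = 15309/20480.
  ∫_0^3/2 (u')² dx = ∫_0^3/2 (196*x^6 - 882*x^5 + 5733*x^4/4 - 3969*x^3/4 + 3969*x^2/16) dx. Term by term:
    ∫_0^3/2 196*x^6 dx = 15309/32;  ∫_0^3/2 -882*x^5 dx = -107163/64;  ∫_0^3/2 5733*x^4/4 dx = 1393119/640;
    ∫_0^3/2 -3969*x^3/4 dx = -321489/256;  ∫_0^3/2 3969*x^2/16 dx = 35721/128.
  Sum: 15309/32 − 107163/64 + 1393119/640 − 321489/256 + 35721/128 = 5103/1280.
∫_0^3/2 u² dx = 15309/20480, so ||u||_L² = 27*sqrt(105)/320.
∫_0^3/2 (u')² dx = 5103/1280, so ||u'||_L² = 27*sqrt(35)/80.
Ratio ||u||_L² / ||u'||_L² = sqrt(3)/4.
Sharp Poincaré constant on H^1_0(0, 3/2) is C_P = L/π = 3/(2*π), achieved by sin(2*π/3·x).
A polynomial bump cannot attain the sharp Poincaré constant (only the first sine eigenfunction does), so the ratio is strictly less than C_P, consistent with ||u||_L² ≤ C_P ||u'||_L².


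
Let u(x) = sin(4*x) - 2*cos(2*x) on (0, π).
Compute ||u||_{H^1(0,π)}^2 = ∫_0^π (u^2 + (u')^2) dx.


||u||_{H^1(0,π)}^2 = 37*π/2

u'(x) = 4*sin(2*x) + 4*cos(4*x).
Expand u² and (u')² and integrate term by term on (0, π), using: for integers n ≥ 1, ∫_0^π sin²(nx) dx = ∫_0^π cos²(nx) dx = π/2; for n ≠ n', ∫_0^π sin(nx)sin(n'x) dx = ∫_0^π cos(nx)cos(n'x) dx = 0; and by product-to-sum, ∫_0^π sin(nx)cos(n'x) dx = ½∫_0^π [sin((n+n')x) + sin((n−n')x)] dx, which is 0 when n+n' is even and 2n/(n²−n'²) when n+n' is odd (it need not vanish on (0, π)).
  u² squared terms: (-2)²·∫cos(2x)² dx = 4·π/2 = 2*π;  (1)²·∫sin(4x)² dx = 1·π/2 = π/2.
  u² cross terms: 2·(-2)·(1)·∫cos(2x)·sin(4x) dx = -4·(0) = 0.
  So ∫_0^π u² dx = 2*π + π/2 + 0 = 5*π/2.
  (u')² squared terms: (4)²·∫cos(4x)² dx = 16·π/2 = 8*π;  (4)²·∫sin(2x)² dx = 16·π/2 = 8*π.
  (u')² cross terms: 2·(4)·(4)·∫cos(4x)·sin(2x) dx = 32·(0) = 0.
  So ∫_0^π (u')² dx = 8*π + 8*π + 0 = 16*π.
||u||_{H^1}^2 = (5*π/2) + (16*π) = 37*π/2.


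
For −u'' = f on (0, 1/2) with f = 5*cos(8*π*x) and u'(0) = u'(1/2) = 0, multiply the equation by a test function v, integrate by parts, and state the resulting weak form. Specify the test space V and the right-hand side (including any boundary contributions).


V = H^1(0, 1/2) (no boundary constraint on v; u is determined up to an additive constant); weak form: ∫_0^1/2 u'v' dx = ∫_0^1/2 (5*cos(8*π*x)) v dx for all v ∈ V.

Multiply both sides by a test function v and integrate from 0 to 1/2:
  ∫_0^1/2 −u''(x) v(x) dx = ∫_0^1/2 f(x) v(x) dx.
Integrate the LHS by parts once:
  ∫_0^1/2 −u'' v dx = −[u'(x) v(x)]_0^1/2 + ∫_0^1/2 u'(x) v'(x) dx.
Thus ∫_0^1/2 u'(x) v'(x) dx = ∫_0^1/2 f(x) v(x) dx + [u'(x) v(x)]_0^1/2.
Choose V so that boundary terms are either known or forced to vanish.
u has homogeneous Neumann: u'(0) = u'(1/2) = 0. So [u' v]_0^1/2 = 0·v(1/2) − 0·v(0) = 0 for any v; take V = H^1(0, 1/2).
Weak formulation: find u (satisfying any essential BC) such that ∫_0^1/2 u'(x) v'(x) dx = ∫_0^1/2 f v dx for all v ∈ V (homogeneous Neumann, so boundary terms vanish).
Substituting f(x) = 5*cos(8*π*x), the right-hand side is ∫_0^1/2 (5*cos(8*π*x)) v dx.
Compatibility check (pure Neumann): taking v ≡ 1 ∈ V gives 0 = ∫_0^1/2 f dx + (0) − (0), i.e. ∫_0^1/2 f dx must equal u'(0) − u'(1/2) = 0. Indeed ∫_0^1/2 (5*cos(8*π*x)) dx = 0, so the data are compatible. The solution is then unique only up to an additive constant (fix it e.g. by requiring ∫_0^1/2 u dx = 0).


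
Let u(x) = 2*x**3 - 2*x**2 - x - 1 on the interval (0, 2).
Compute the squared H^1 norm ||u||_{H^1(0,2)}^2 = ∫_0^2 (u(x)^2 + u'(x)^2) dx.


||u||_{H^1}^2 = 7792/105

The H^1 norm (squared) on an interval (0, L) is
  ||u||_{H^1}^2 = ∫_0^L u(x)^2 dx + ∫_0^L u'(x)^2 dx.
Compute u'(x) = 6*x**2 - 4*x - 1.
Then u(x)^2 = 4*x**6 - 8*x**5 + 5*x**2 + 2*x + 1 and u'(x)^2 = 36*x**4 - 48*x**3 + 4*x**2 + 8*x + 1.
Integrate each monomial from 0 to 2 using ∫_0^2 c·x^n dx = c·2^(n+1)/(n+1):
  ∫_0^2 u(x)^2 dx = ∫_0^2 (4*x^6 - 8*x^5 + 5*x^2 + 2*x + 1) dx. Term by term:
    ∫_0^2 4*x^6 dx = 512/7;  ∫_0^2 -8*x^5 dx = -256/3;  ∫_0^2 5*x^2 dx = 40/3;
    ∫_0^2 2*x dx = 4;  ∫_0^2 1 dx = 2.
  Sum: 512/7 − 256/3 + 40/3 + 4 + 2 = 50/7.
  ∫_0^2 u'(x)^2 dx = ∫_0^2 (36*x^4 - 48*x^3 + 4*x^2 + 8*x + 1) dx. Term by term:
    ∫_0^2 36*x^4 dx = 1152/5;  ∫_0^2 -48*x^3 dx = -192;  ∫_0^2 4*x^2 dx = 32/3;
    ∫_0^2 8*x dx = 16;  ∫_0^2 1 dx = 2.
  Sum: 1152/5 − 192 + 32/3 + 16 + 2 = 1006/15.
Adding: ||u||_{H^1}^2 = 50/7 + 1006/15 = 7792/105.


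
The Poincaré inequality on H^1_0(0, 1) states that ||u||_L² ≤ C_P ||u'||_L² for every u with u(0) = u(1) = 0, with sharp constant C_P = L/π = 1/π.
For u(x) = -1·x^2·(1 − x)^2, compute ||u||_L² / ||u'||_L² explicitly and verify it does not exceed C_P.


||u||_L² / ||u'||_L² = sqrt(3)/6 < C_P = 1/π.

u(x) = -1·x^2·(1 − x)^2, so u'(x) = 2*x*(x*(1 - x) - (x - 1)^2).
u(x) = -1·x^2·(1 − x)^2 vanishes at x = 0 and x = 1, so u ∈ H^1_0(0, 1). Differentiate via the product rule and integrate the resulting polynomials term by term.
  ∫_0^1 u² dx = ∫_0^1 (x^8 - 4*x^7 + 6*x^6 - 4*x^5 + x^4) dx. Term by term:
    ∫_0^1 x^8 dx = 1/9;  ∫_0^1 -4*x^7 dx = -1/2;  ∫_0^1 6*x^6 dx = 6/7;
    ∫_0^1 -4*x^5 dx = -2/3;  ∫_0^1 x^4 dx = 1/5.
  Sum: 1/9 − 1/2 + 6/7 − 2/3 + 1/5 = 1/630.
  ∫_0^1 (u')² dx = ∫_0^1 (16*x^6 - 48*x^5 + 52*x^4 - 24*x^3 + 4*x^2) dx. Term by term:
    ∫_0^1 16*x^6 dx = 16/7;  ∫_0^1 -48*x^5 dx = -8;  ∫_0^1 52*x^4 dx = 52/5;
    ∫_0^1 -24*x^3 dx = -6;  ∫_0^1 4*x^2 dx = 4/3.
  Sum: 16/7 − 8 + 52/5 − 6 + 4/3 = 2/105.
∫_0^1 u² dx = 1/630, so ||u||_L² = sqrt(70)/210.
∫_0^1 (u')² dx = 2/105, so ||u'||_L² = sqrt(210)/105.
Ratio ||u||_L² / ||u'||_L² = sqrt(3)/6.
Sharp Poincaré constant on H^1_0(0, 1) is C_P = L/π = 1/π, achieved by sin(π·x).
A polynomial bump cannot attain the sharp Poincaré constant (only the first sine eigenfunction does), so the ratio is strictly less than C_P, consistent with ||u||_L² ≤ C_P ||u'||_L².


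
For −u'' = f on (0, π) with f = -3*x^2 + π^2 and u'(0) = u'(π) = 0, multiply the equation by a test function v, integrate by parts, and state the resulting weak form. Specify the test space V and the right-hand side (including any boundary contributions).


V = H^1(0, π) (no boundary constraint on v; u is determined up to an additive constant); weak form: ∫_0^π u'v' dx = ∫_0^π (-3*x^2 + π^2) v dx for all v ∈ V.

Multiply both sides by a test function v and integrate from 0 to π:
  ∫_0^π −u''(x) v(x) dx = ∫_0^π f(x) v(x) dx.
Integrate the LHS by parts once:
  ∫_0^π −u'' v dx = −[u'(x) v(x)]_0^π + ∫_0^π u'(x) v'(x) dx.
Thus ∫_0^π u'(x) v'(x) dx = ∫_0^π f(x) v(x) dx + [u'(x) v(x)]_0^π.
Choose V so that boundary terms are either known or forced to vanish.
u has homogeneous Neumann: u'(0) = u'(π) = 0. So [u' v]_0^π = 0·v(π) − 0·v(0) = 0 for any v; take V = H^1(0, π).
Weak formulation: find u (satisfying any essential BC) such that ∫_0^π u'(x) v'(x) dx = ∫_0^π f v dx for all v ∈ V (homogeneous Neumann, so boundary terms vanish).
Substituting f(x) = -3*x^2 + π^2, the right-hand side is ∫_0^π (-3*x^2 + π^2) v dx.
Compatibility check (pure Neumann): taking v ≡ 1 ∈ V gives 0 = ∫_0^π f dx + (0) − (0), i.e. ∫_0^π f dx must equal u'(0) − u'(π) = 0. Indeed ∫_0^π (-3*x^2 + π^2) dx = 0, so the data are compatible. The solution is then unique only up to an additive constant (fix it e.g. by requiring ∫_0^π u dx = 0).


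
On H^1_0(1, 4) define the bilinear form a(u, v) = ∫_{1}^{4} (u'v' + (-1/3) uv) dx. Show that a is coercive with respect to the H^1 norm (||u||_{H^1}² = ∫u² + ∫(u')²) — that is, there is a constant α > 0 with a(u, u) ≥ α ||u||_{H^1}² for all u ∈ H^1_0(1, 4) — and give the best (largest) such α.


α = (-3 + π^2)/(9 + π^2)

Coercivity of a(·,·) on H^1_0(1, 4) means a(u, u) ≥ α ||u||_{H^1}² for every u ∈ H^1_0.
The interval has length L = 3, and Poincaré/coercivity depend only on L. Here a(u, u) = ∫(u')² + (-1/3)·∫u².
Here c = -1/3 < 0 with |c| < (π/L)² = π^2/9, so coercivity still holds. The condition a(u,u) ≥ α||u||_{H^1}² reads (1−α)∫(u')² ≥ (α−c)∫u². Any admissible α is ≤ 1 (rapidly oscillating u have ∫u²/∫(u')² → 0), and α = 1 would force 0 ≥ (1−c)∫u², impossible since c < 1; so 1−α > 0. By the sharp Poincaré inequality on H^1_0 of an interval of length L, ∫(u')² ≥ (π/L)²∫u² with equality for the first sine mode sin(π(x−x₀)/L) (x₀ the left endpoint), so the inequality holds for all u iff (1−α)(π/L)² ≥ α − c, i.e. α ≤ ((π/L)² + c)/((π/L)² + 1) = (1 + c(L/π)²)/(1 + (L/π)²). (Direct route, valid since c ≤ 0: Poincaré gives c∫u² ≥ c(L/π)²∫(u')², so a(u,u) ≥ (1 + c(L/π)²)∫(u')², while ||u||_{H^1}² ≤ (1 + (L/π)²)∫(u')²; dividing yields the same α.) With (π/L)² = π^2/9 and c = -1/3, the largest admissible constant is α = ((π/L)² + c)/((π/L)² + 1).
Simplifying, α = (-3 + π^2)/(9 + π^2).


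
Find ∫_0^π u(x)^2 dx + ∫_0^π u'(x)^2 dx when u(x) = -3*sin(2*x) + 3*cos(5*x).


||u||_{H^1(0,π)}^2 = 624/7 + 279*π/2

u'(x) = -15*sin(5*x) - 6*cos(2*x).
Expand u² and (u')² and integrate term by term on (0, π), using: for integers n ≥ 1, ∫_0^π sin²(nx) dx = ∫_0^π cos²(nx) dx = π/2; for n ≠ n', ∫_0^π sin(nx)sin(n'x) dx = ∫_0^π cos(nx)cos(n'x) dx = 0; and by product-to-sum, ∫_0^π sin(nx)cos(n'x) dx = ½∫_0^π [sin((n+n')x) + sin((n−n')x)] dx, which is 0 when n+n' is even and 2n/(n²−n'²) when n+n' is odd (it need not vanish on (0, π)).
  u² squared terms: (-3)²·∫sin(2x)² dx = 9·π/2 = 9*π/2;  (3)²·∫cos(5x)² dx = 9·π/2 = 9*π/2.
  u² cross terms: 2·(-3)·(3)·∫sin(2x)·cos(5x) dx = -18·(-4/21) = 24/7.
  So ∫_0^π u² dx = 9*π/2 + 9*π/2 + 24/7 = 24/7 + 9*π.
  (u')² squared terms: (-15)²·∫sin(5x)² dx = 225·π/2 = 225*π/2;  (-6)²·∫cos(2x)² dx = 36·π/2 = 18*π.
  (u')² cross terms: 2·(-15)·(-6)·∫sin(5x)·cos(2x) dx = 180·(10/21) = 600/7.
  So ∫_0^π (u')² dx = 225*π/2 + 18*π + 600/7 = 600/7 + 261*π/2.
||u||_{H^1}^2 = (24/7 + 9*π) + (600/7 + 261*π/2) = 624/7 + 279*π/2.


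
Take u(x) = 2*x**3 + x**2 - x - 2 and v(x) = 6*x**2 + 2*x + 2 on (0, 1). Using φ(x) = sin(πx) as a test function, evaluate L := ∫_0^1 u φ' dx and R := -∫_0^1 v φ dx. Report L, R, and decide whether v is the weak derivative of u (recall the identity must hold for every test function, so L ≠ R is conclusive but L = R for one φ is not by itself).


LHS = -6/π + 24/π^3, RHS = -12/π + 24/π^3. No, v is not the weak derivative of u.

u(x) = 2*x**3 + x**2 - x - 2, classical derivative u'(x) = 6*x**2 + 2*x - 1.
φ(x) = sin(πx), so φ'(x) = π*cos(π*x).
Note φ(0) = φ(1) = 0, so the boundary term u·φ vanishes.
LHS = ∫_0^1 u(x) φ'(x) dx = ∫_0^1 (2*π*x^3*cos(π*x) + π*x^2*cos(π*x) - π*x*cos(π*x) - 2*π*cos(π*x)) dx. Term by term:
  ∫_0^1 -2*π*cos(π*x) dx = 0;  ∫_0^1 π*x^2*cos(π*x) dx = -2/π;  ∫_0^1 -π*x*cos(π*x) dx = 2/π;
  ∫_0^1 2*π*x^3*cos(π*x) dx = -6/π + 24/π^3.
Sum: 0 − 2/π + 2/π + -6/π + 24/π^3 = -6/π + 24/π^3.
So LHS = -6/π + 24/π^3.
∫_0^1 v(x) φ(x) dx = ∫_0^1 (6*x^2*sin(π*x) + 2*x*sin(π*x) + 2*sin(π*x)) dx. Term by term:
  ∫_0^1 2*sin(π*x) dx = 4/π;  ∫_0^1 2*x*sin(π*x) dx = 2/π;  ∫_0^1 6*x^2*sin(π*x) dx = -24/π^3 + 6/π.
Sum: 4/π + 2/π + -24/π^3 + 6/π = -24/π^3 + 12/π.
So RHS = -∫_0^1 v(x) φ(x) dx = -12/π + 24/π^3.
LHS − RHS = 6/π ≠ 0, so the identity fails.
(For a valid weak derivative the identity must hold for EVERY test function, in particular this one. The failure shows v is NOT the weak derivative of u.)
Correct weak derivative would be u'(x) = 6*x**2 + 2*x - 1.
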